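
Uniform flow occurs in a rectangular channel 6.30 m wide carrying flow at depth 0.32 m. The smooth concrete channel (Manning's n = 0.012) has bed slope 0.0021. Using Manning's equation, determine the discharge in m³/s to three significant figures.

A = b·y = 6.30 × 0.32 = 2.016 m²
P = b + 2y = 6.30 + 2×0.32 = 6.940 m
R = A/P = 2.016/6.940 = 0.2905 m
Q = (1/n)·A·R^(2/3)·S^(1/2) = (1/0.012) × 2.016 × 0.2905^(2/3) × 0.0021^(1/2) = 3.377 m³/s

3.38 m³/s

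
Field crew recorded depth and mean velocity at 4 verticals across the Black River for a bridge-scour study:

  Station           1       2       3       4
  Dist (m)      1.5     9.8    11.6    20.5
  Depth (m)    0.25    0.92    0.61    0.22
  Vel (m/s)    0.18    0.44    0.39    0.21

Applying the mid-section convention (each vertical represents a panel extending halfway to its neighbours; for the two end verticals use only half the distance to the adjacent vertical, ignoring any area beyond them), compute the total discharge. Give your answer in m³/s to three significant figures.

w_1 = (9.8 − 1.5)/2 = 4.15 m; q_1 = 0.18 × 0.25 × 4.15 = 0.1868 m³/s
w_2 = (11.6 − 1.5)/2 = 5.05 m; q_2 = 0.44 × 0.92 × 5.05 = 2.044 m³/s
w_3 = (20.5 − 9.8)/2 = 5.35 m; q_3 = 0.39 × 0.61 × 5.35 = 1.273 m³/s
w_4 = (20.5 − 11.6)/2 = 4.45 m; q_4 = 0.21 × 0.22 × 4.45 = 0.2056 m³/s
Q = Σ qᵢ = 3.709 m³/s

3.71 m³/s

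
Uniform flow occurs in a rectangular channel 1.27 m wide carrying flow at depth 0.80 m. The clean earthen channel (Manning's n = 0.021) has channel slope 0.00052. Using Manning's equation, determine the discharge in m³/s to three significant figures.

0.552 m³/s

A = b·y = 1.27 × 0.80 = 1.016 m²
P = b + 2y = 1.27 + 2×0.80 = 2.870 m
R = A/P = 1.016/2.870 = 0.3540 m
Q = (1/n)·A·R^(2/3)·S^(1/2) = (1/0.021) × 1.016 × 0.3540^(2/3) × 0.00052^(1/2) = 0.5521 m³/s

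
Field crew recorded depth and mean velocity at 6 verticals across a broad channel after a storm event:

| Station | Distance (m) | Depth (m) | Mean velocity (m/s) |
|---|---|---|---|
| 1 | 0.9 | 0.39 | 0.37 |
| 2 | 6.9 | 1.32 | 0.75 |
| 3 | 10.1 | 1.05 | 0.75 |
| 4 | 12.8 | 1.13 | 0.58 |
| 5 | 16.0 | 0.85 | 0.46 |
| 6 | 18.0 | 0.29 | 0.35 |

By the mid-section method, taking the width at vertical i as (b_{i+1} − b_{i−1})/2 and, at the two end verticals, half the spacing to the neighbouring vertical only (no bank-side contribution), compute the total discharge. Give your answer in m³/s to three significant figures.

10.4 m³/s

w_1 = (6.9 − 0.9)/2 = 3 m; q_1 = 0.37 × 0.39 × 3 = 0.4329 m³/s
w_2 = (10.1 − 0.9)/2 = 4.6 m; q_2 = 0.75 × 1.32 × 4.6 = 4.554 m³/s
w_3 = (12.8 − 6.9)/2 = 2.95 m; q_3 = 0.75 × 1.05 × 2.95 = 2.323 m³/s
w_4 = (16.0 − 10.1)/2 = 2.95 m; q_4 = 0.58 × 1.13 × 2.95 = 1.933 m³/s
w_5 = (18.0 − 12.8)/2 = 2.6 m; q_5 = 0.46 × 0.85 × 2.6 = 1.017 m³/s
w_6 = (18.0 − 16.0)/2 = 1 m; q_6 = 0.35 × 0.29 × 1 = 0.1015 m³/s
Q = Σ qᵢ = 10.36 m³/s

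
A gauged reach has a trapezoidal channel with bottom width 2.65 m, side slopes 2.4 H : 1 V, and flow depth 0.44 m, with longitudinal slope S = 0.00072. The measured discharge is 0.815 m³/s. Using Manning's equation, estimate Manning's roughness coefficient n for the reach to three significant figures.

A = (b + z·y)·y = (2.65 + 2.4×0.44)×0.44 = 1.631 m²
P = b + 2y√(1+z²) = 2.65 + 2×0.44×√(1+2.4²) = 4.938 m
R = A/P = 1.631/4.938 = 0.3302 m
n = (1/Q)·A·R^(2/3)·S^(1/2) = (1/0.815) × 1.631 × 0.4778 × 0.02683 = 0.02565

0.0256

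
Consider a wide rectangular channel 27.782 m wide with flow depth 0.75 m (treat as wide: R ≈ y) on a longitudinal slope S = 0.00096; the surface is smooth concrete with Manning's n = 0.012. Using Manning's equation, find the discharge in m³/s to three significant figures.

A = b·y = 27.782 × 0.75 = 20.84 m²
Wide channel: R ≈ y = 0.75 m
Q = (1/n)·A·R^(2/3)·S^(1/2) = (1/0.012) × 20.84 × 0.7500^(2/3) × 0.00096^(1/2) = 44.41 m³/s

44.4 m³/s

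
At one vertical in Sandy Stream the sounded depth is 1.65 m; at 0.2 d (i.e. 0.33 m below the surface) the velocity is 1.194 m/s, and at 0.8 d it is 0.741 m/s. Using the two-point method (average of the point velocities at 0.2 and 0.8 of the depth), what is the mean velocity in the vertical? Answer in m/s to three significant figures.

v̄ = (1.194 + 0.741) / 2 = 0.9675 m/s

0.968 m/s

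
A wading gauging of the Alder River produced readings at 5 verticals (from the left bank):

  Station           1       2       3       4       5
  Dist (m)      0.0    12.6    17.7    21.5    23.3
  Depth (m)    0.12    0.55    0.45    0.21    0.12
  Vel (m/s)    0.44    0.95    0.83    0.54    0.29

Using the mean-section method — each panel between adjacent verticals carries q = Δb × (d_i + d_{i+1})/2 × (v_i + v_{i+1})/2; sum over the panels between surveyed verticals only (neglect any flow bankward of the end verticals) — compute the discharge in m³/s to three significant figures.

Panel 1-2: Δb = 12.6 m, d̄ = (0.12+0.55)/2 = 0.335, v̄ = (0.44+0.95)/2 = 0.695 → q = 12.6×0.335×0.695 = 2.934 m³/s
Panel 2-3: Δb = 5.1 m, d̄ = (0.55+0.45)/2 = 0.5, v̄ = (0.95+0.83)/2 = 0.89 → q = 5.1×0.5×0.89 = 2.270 m³/s
Panel 3-4: Δb = 3.8 m, d̄ = (0.45+0.21)/2 = 0.33, v̄ = (0.83+0.54)/2 = 0.685 → q = 3.8×0.33×0.685 = 0.8590 m³/s
Panel 4-5: Δb = 1.8 m, d̄ = (0.21+0.12)/2 = 0.165, v̄ = (0.54+0.29)/2 = 0.415 → q = 1.8×0.165×0.415 = 0.1233 m³/s
Q = Σ q = 6.185 m³/s

6.19 m³/s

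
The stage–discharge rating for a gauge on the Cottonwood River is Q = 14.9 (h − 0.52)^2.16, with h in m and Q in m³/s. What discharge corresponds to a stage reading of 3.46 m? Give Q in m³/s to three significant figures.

Q = 14.9 × (3.46 − 0.52)^2.16 = 14.9 × 2.94^2.16 = 153.0 m³/s

153 m³/s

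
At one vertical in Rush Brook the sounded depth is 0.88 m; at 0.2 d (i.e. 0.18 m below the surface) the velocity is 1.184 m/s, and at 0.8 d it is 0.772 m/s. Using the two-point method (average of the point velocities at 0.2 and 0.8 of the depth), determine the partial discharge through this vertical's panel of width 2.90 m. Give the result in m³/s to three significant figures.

v̄ = (1.184 + 0.772) / 2 = 0.9780 m/s
q = v̄ × d × w = 0.9780 × 0.88 × 2.90 = 2.496 m³/s

2.50 m³/s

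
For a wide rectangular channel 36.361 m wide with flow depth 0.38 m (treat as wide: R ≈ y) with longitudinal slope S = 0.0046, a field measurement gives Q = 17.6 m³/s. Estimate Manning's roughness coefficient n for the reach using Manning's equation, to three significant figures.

0.0279

A = b·y = 36.361 × 0.38 = 13.82 m²
Wide channel: R ≈ y = 0.38 m
n = (1/Q)·A·R^(2/3)·S^(1/2) = (1/17.6) × 13.82 × 0.5246 × 0.06782 = 0.02793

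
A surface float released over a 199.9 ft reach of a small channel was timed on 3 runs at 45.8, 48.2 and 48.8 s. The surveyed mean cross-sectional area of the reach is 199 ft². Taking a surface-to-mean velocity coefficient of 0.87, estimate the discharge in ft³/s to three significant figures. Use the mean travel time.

727 ft³/s

t̄ = (45.8 + 48.2 + 48.8) / 3 = 47.6 s
v_surface = L / t̄ = 199.9 / 47.6 = 4.200 ft/s
v_mean = 0.87 × 4.200 = 3.654 ft/s
Q = A × v_mean = 199 × 3.654 = 727.1 ft³/s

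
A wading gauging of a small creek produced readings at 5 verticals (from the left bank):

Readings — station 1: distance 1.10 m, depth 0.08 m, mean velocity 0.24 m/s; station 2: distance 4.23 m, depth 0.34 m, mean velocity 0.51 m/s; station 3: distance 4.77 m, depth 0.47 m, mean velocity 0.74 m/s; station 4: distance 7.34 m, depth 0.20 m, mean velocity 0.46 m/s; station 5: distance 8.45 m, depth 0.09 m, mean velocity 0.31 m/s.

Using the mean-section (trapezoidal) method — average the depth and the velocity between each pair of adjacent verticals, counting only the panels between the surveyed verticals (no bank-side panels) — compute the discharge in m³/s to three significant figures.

Panel 1-2: Δb = 3.13 m, d̄ = (0.08+0.34)/2 = 0.21, v̄ = (0.24+0.51)/2 = 0.375 → q = 3.13×0.21×0.375 = 0.2465 m³/s
Panel 2-3: Δb = 0.54 m, d̄ = (0.34+0.47)/2 = 0.405, v̄ = (0.51+0.74)/2 = 0.625 → q = 0.54×0.405×0.625 = 0.1367 m³/s
Panel 3-4: Δb = 2.57 m, d̄ = (0.47+0.20)/2 = 0.335, v̄ = (0.74+0.46)/2 = 0.6 → q = 2.57×0.335×0.6 = 0.5166 m³/s
Panel 4-5: Δb = 1.11 m, d̄ = (0.20+0.09)/2 = 0.145, v̄ = (0.46+0.31)/2 = 0.385 → q = 1.11×0.145×0.385 = 0.06197 m³/s
Q = Σ q = 0.9617 m³/s

0.962 m³/s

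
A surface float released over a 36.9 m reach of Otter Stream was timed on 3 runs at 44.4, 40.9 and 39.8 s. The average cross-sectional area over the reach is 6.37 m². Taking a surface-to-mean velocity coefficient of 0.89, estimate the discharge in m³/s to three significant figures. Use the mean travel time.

t̄ = (44.4 + 40.9 + 39.8) / 3 = 41.7 s
v_surface = L / t̄ = 36.9 / 41.7 = 0.8849 m/s
v_mean = 0.89 × 0.8849 = 0.7876 m/s
Q = A × v_mean = 6.37 × 0.7876 = 5.017 m³/s

5.02 m³/s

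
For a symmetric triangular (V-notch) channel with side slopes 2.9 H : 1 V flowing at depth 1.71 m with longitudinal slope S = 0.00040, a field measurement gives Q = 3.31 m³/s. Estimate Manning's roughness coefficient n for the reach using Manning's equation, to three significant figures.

0.0445

A = z·y² = 2.9×1.71² = 8.480 m²
P = 2y√(1+z²) = 2×1.71×√(1+2.9²) = 10.49 m
R = A/P = 8.480/10.49 = 0.8083 m
n = (1/Q)·A·R^(2/3)·S^(1/2) = (1/3.31) × 8.480 × 0.8677 × 0.02000 = 0.04446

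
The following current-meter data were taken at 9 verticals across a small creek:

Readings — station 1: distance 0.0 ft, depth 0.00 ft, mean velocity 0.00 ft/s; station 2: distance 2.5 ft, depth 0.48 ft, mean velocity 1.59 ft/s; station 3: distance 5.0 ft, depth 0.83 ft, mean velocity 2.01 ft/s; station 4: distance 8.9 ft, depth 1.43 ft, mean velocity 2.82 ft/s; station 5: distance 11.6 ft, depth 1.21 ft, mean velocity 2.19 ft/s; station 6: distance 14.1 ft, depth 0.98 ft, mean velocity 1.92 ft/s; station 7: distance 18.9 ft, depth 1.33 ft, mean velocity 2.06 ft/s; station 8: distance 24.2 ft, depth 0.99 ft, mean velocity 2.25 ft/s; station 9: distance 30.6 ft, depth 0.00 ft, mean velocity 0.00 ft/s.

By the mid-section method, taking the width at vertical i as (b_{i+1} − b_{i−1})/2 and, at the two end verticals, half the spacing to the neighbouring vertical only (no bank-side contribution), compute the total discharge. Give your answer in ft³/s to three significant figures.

w_2 = (5.0 − 0.0)/2 = 2.5 ft; q_2 = 1.59 × 0.48 × 2.5 = 1.908 ft³/s
w_3 = (8.9 − 2.5)/2 = 3.2 ft; q_3 = 2.01 × 0.83 × 3.2 = 5.339 ft³/s
w_4 = (11.6 − 5.0)/2 = 3.3 ft; q_4 = 2.82 × 1.43 × 3.3 = 13.31 ft³/s
w_5 = (14.1 − 8.9)/2 = 2.6 ft; q_5 = 2.19 × 1.21 × 2.6 = 6.890 ft³/s
w_6 = (18.9 − 11.6)/2 = 3.65 ft; q_6 = 1.92 × 0.98 × 3.65 = 6.868 ft³/s
w_7 = (24.2 − 14.1)/2 = 5.05 ft; q_7 = 2.06 × 1.33 × 5.05 = 13.84 ft³/s
w_8 = (30.6 − 18.9)/2 = 5.85 ft; q_8 = 2.25 × 0.99 × 5.85 = 13.03 ft³/s
Stations 1, 9 contribute zero (depth or velocity is 0).
Q = Σ qᵢ = 61.18 ft³/s

61.2 ft³/s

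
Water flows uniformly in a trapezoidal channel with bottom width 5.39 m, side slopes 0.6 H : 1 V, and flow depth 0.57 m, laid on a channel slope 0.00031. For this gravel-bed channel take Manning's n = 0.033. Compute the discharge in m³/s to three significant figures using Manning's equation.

A = (b + z·y)·y = (5.39 + 0.6×0.57)×0.57 = 3.267 m²
P = b + 2y√(1+z²) = 5.39 + 2×0.57×√(1+0.6²) = 6.719 m
R = A/P = 3.267/6.719 = 0.4862 m
Q = (1/n)·A·R^(2/3)·S^(1/2) = (1/0.033) × 3.267 × 0.4862^(2/3) × 0.00031^(1/2) = 1.078 m³/s

1.08 m³/s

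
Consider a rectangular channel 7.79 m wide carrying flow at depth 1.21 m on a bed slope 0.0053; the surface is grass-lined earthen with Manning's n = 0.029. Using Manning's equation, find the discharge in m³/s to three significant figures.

22.4 m³/s

A = b·y = 7.79 × 1.21 = 9.426 m²
P = b + 2y = 7.79 + 2×1.21 = 10.21 m
R = A/P = 9.426/10.21 = 0.9232 m
Q = (1/n)·A·R^(2/3)·S^(1/2) = (1/0.029) × 9.426 × 0.9232^(2/3) × 0.0053^(1/2) = 22.44 m³/s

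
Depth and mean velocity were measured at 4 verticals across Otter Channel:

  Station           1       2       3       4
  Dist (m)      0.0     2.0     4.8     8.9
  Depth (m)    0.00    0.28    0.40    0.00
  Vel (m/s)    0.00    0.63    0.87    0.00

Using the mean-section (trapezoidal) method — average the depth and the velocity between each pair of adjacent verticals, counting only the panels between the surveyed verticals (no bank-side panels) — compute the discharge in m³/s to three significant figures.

1.16 m³/s

Panel 1-2: Δb = 2 m, d̄ = (0.00+0.28)/2 = 0.14, v̄ = (0.00+0.63)/2 = 0.315 → q = 2×0.14×0.315 = 0.08820 m³/s
Panel 2-3: Δb = 2.8 m, d̄ = (0.28+0.40)/2 = 0.34, v̄ = (0.63+0.87)/2 = 0.75 → q = 2.8×0.34×0.75 = 0.7140 m³/s
Panel 3-4: Δb = 4.1 m, d̄ = (0.40+0.00)/2 = 0.2, v̄ = (0.87+0.00)/2 = 0.435 → q = 4.1×0.2×0.435 = 0.3567 m³/s
Q = Σ q = 1.159 m³/s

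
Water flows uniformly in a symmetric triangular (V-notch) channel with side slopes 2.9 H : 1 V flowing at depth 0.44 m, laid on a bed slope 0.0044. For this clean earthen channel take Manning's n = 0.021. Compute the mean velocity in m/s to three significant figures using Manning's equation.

1.11 m/s

A = z·y² = 2.9×0.44² = 0.5614 m²
P = 2y√(1+z²) = 2×0.44×√(1+2.9²) = 2.699 m
R = A/P = 0.5614/2.699 = 0.2080 m
Q = (1/n)·A·R^(2/3)·S^(1/2) = (1/0.021) × 0.5614 × 0.2080^(2/3) × 0.0044^(1/2) = 0.6225 m³/s
V = Q/A = 0.6225/0.5614 = 1.109 m/s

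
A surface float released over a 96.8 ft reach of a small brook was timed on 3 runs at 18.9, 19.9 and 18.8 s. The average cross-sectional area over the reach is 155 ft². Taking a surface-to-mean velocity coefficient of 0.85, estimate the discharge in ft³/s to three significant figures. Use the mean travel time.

664 ft³/s

t̄ = (18.9 + 19.9 + 18.8) / 3 = 19.2 s
v_surface = L / t̄ = 96.8 / 19.2 = 5.042 ft/s
v_mean = 0.85 × 5.042 = 4.285 ft/s
Q = A × v_mean = 155 × 4.285 = 664.2 ft³/s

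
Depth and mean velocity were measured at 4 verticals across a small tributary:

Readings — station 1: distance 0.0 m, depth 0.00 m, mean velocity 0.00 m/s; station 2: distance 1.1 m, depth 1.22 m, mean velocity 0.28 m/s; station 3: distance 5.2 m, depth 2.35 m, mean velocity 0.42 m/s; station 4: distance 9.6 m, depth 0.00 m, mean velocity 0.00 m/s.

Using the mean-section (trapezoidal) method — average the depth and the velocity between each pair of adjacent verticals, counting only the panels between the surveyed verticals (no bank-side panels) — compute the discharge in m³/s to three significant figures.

Panel 1-2: Δb = 1.1 m, d̄ = (0.00+1.22)/2 = 0.61, v̄ = (0.00+0.28)/2 = 0.14 → q = 1.1×0.61×0.14 = 0.09394 m³/s
Panel 2-3: Δb = 4.1 m, d̄ = (1.22+2.35)/2 = 1.785, v̄ = (0.28+0.42)/2 = 0.35 → q = 4.1×1.785×0.35 = 2.561 m³/s
Panel 3-4: Δb = 4.4 m, d̄ = (2.35+0.00)/2 = 1.175, v̄ = (0.42+0.00)/2 = 0.21 → q = 4.4×1.175×0.21 = 1.086 m³/s
Q = Σ q = 3.741 m³/s

3.74 m³/s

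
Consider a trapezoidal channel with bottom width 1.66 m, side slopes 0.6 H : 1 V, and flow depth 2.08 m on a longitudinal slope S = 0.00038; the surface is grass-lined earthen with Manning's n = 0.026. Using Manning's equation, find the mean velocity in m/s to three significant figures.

A = (b + z·y)·y = (1.66 + 0.6×2.08)×2.08 = 6.049 m²
P = b + 2y√(1+z²) = 1.66 + 2×2.08×√(1+0.6²) = 6.511 m
R = A/P = 6.049/6.511 = 0.9289 m
Q = (1/n)·A·R^(2/3)·S^(1/2) = (1/0.026) × 6.049 × 0.9289^(2/3) × 0.00038^(1/2) = 4.318 m³/s
V = Q/A = 4.318/6.049 = 0.7138 m/s

0.714 m/s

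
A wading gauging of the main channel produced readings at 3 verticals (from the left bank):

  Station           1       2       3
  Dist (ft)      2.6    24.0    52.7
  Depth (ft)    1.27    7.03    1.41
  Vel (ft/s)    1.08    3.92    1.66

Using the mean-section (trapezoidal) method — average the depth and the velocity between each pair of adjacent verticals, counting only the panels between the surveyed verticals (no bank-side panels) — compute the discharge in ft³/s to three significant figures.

Panel 1-2: Δb = 21.4 ft, d̄ = (1.27+7.03)/2 = 4.15, v̄ = (1.08+3.92)/2 = 2.5 → q = 21.4×4.15×2.5 = 222.0 ft³/s
Panel 2-3: Δb = 28.7 ft, d̄ = (7.03+1.41)/2 = 4.22, v̄ = (3.92+1.66)/2 = 2.79 → q = 28.7×4.22×2.79 = 337.9 ft³/s
Q = Σ q = 559.9 ft³/s

560 ft³/s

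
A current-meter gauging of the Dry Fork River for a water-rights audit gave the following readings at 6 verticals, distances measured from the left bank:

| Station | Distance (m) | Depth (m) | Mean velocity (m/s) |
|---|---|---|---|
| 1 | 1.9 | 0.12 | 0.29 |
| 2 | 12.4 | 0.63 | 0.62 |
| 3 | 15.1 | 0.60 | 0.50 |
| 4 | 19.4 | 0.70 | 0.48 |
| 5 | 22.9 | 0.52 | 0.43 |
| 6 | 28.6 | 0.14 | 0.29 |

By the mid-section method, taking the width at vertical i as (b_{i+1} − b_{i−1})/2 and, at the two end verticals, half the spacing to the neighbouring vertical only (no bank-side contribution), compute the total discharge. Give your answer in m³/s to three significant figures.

6.27 m³/s

w_1 = (12.4 − 1.9)/2 = 5.25 m; q_1 = 0.29 × 0.12 × 5.25 = 0.1827 m³/s
w_2 = (15.1 − 1.9)/2 = 6.6 m; q_2 = 0.62 × 0.63 × 6.6 = 2.578 m³/s
w_3 = (19.4 − 12.4)/2 = 3.5 m; q_3 = 0.50 × 0.60 × 3.5 = 1.050 m³/s
w_4 = (22.9 − 15.1)/2 = 3.9 m; q_4 = 0.48 × 0.70 × 3.9 = 1.310 m³/s
w_5 = (28.6 − 19.4)/2 = 4.6 m; q_5 = 0.43 × 0.52 × 4.6 = 1.029 m³/s
w_6 = (28.6 − 22.9)/2 = 2.85 m; q_6 = 0.29 × 0.14 × 2.85 = 0.1157 m³/s
Q = Σ qᵢ = 6.265 m³/s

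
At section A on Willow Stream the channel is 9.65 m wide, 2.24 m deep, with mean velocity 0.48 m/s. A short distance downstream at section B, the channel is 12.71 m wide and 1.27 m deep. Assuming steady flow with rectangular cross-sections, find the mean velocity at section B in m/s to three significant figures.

0.643 m/s

Q = A₁V₁ = (9.65×2.24) × 0.48 = 10.38 m³/s
A₂ = 12.71 × 1.27 = 16.14 m²
V₂ = Q/A₂ = 10.38/16.14 = 0.6428 m/s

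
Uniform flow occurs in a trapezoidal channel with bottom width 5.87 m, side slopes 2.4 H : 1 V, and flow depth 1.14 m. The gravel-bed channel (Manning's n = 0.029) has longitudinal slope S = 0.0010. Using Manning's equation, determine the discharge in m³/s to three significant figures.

9.46 m³/s

A = (b + z·y)·y = (5.87 + 2.4×1.14)×1.14 = 9.811 m²
P = b + 2y√(1+z²) = 5.87 + 2×1.14×√(1+2.4²) = 11.80 m
R = A/P = 9.811/11.80 = 0.8316 m
Q = (1/n)·A·R^(2/3)·S^(1/2) = (1/0.029) × 9.811 × 0.8316^(2/3) × 0.0010^(1/2) = 9.460 m³/s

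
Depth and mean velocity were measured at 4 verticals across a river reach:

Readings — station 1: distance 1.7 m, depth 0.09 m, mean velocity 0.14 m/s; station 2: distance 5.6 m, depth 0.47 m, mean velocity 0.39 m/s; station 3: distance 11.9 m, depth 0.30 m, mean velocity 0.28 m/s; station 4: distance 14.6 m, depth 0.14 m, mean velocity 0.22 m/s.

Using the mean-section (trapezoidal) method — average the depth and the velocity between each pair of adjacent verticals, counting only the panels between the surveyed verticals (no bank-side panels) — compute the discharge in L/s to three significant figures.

Panel 1-2: Δb = 3.9 m, d̄ = (0.09+0.47)/2 = 0.28, v̄ = (0.14+0.39)/2 = 0.265 → q = 3.9×0.28×0.265 = 0.2894 m³/s
Panel 2-3: Δb = 6.3 m, d̄ = (0.47+0.30)/2 = 0.385, v̄ = (0.39+0.28)/2 = 0.335 → q = 6.3×0.385×0.335 = 0.8125 m³/s
Panel 3-4: Δb = 2.7 m, d̄ = (0.30+0.14)/2 = 0.22, v̄ = (0.28+0.22)/2 = 0.25 → q = 2.7×0.22×0.25 = 0.1485 m³/s
Q = Σ q = 1.250 m³/s
= 1.250 × 1000 = 1250 L/s

1250 L/s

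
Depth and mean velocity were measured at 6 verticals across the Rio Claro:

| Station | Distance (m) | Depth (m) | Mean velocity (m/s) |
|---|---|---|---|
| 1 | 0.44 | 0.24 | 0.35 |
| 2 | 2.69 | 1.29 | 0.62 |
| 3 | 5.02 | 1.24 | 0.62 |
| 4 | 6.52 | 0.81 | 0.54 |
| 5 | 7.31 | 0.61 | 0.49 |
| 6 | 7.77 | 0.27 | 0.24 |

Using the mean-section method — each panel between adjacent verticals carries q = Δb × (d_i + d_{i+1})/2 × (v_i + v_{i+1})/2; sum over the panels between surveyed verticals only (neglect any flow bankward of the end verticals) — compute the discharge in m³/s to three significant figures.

Panel 1-2: Δb = 2.25 m, d̄ = (0.24+1.29)/2 = 0.765, v̄ = (0.35+0.62)/2 = 0.485 → q = 2.25×0.765×0.485 = 0.8348 m³/s
Panel 2-3: Δb = 2.33 m, d̄ = (1.29+1.24)/2 = 1.265, v̄ = (0.62+0.62)/2 = 0.62 → q = 2.33×1.265×0.62 = 1.827 m³/s
Panel 3-4: Δb = 1.5 m, d̄ = (1.24+0.81)/2 = 1.025, v̄ = (0.62+0.54)/2 = 0.58 → q = 1.5×1.025×0.58 = 0.8918 m³/s
Panel 4-5: Δb = 0.79 m, d̄ = (0.81+0.61)/2 = 0.71, v̄ = (0.54+0.49)/2 = 0.515 → q = 0.79×0.71×0.515 = 0.2889 m³/s
Panel 5-6: Δb = 0.46 m, d̄ = (0.61+0.27)/2 = 0.44, v̄ = (0.49+0.24)/2 = 0.365 → q = 0.46×0.44×0.365 = 0.07388 m³/s
Q = Σ q = 3.917 m³/s

3.92 m³/s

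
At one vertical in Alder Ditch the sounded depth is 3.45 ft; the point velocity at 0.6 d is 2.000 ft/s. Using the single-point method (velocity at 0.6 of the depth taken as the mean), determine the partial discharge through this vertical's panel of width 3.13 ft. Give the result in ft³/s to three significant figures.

v̄ = v₀.₆ = 2.000 ft/s
q = v̄ × d × w = 2.000 × 3.45 × 3.13 = 21.60 ft³/s

21.6 ft³/s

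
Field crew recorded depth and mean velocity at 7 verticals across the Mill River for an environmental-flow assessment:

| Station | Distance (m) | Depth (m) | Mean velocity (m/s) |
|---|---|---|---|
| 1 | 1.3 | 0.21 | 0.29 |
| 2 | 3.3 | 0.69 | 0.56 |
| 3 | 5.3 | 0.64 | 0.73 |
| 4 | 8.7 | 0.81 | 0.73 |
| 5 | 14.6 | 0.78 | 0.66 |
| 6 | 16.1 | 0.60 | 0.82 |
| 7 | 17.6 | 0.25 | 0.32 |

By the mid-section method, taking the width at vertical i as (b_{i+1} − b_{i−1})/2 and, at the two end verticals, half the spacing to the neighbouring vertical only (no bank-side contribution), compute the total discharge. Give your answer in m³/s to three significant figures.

w_1 = (3.3 − 1.3)/2 = 1 m; q_1 = 0.29 × 0.21 × 1 = 0.06090 m³/s
w_2 = (5.3 − 1.3)/2 = 2 m; q_2 = 0.56 × 0.69 × 2 = 0.7728 m³/s
w_3 = (8.7 − 3.3)/2 = 2.7 m; q_3 = 0.73 × 0.64 × 2.7 = 1.261 m³/s
w_4 = (14.6 − 5.3)/2 = 4.65 m; q_4 = 0.73 × 0.81 × 4.65 = 2.750 m³/s
w_5 = (16.1 − 8.7)/2 = 3.7 m; q_5 = 0.66 × 0.78 × 3.7 = 1.905 m³/s
w_6 = (17.6 − 14.6)/2 = 1.5 m; q_6 = 0.82 × 0.60 × 1.5 = 0.7380 m³/s
w_7 = (17.6 − 16.1)/2 = 0.75 m; q_7 = 0.32 × 0.25 × 0.75 = 0.06000 m³/s
Q = Σ qᵢ = 7.547 m³/s

7.55 m³/s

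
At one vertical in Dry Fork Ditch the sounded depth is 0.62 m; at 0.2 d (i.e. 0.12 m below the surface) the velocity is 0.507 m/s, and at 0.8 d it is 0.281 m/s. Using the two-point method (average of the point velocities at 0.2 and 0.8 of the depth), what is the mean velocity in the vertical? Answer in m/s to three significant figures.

0.394 m/s

v̄ = (0.507 + 0.281) / 2 = 0.3940 m/s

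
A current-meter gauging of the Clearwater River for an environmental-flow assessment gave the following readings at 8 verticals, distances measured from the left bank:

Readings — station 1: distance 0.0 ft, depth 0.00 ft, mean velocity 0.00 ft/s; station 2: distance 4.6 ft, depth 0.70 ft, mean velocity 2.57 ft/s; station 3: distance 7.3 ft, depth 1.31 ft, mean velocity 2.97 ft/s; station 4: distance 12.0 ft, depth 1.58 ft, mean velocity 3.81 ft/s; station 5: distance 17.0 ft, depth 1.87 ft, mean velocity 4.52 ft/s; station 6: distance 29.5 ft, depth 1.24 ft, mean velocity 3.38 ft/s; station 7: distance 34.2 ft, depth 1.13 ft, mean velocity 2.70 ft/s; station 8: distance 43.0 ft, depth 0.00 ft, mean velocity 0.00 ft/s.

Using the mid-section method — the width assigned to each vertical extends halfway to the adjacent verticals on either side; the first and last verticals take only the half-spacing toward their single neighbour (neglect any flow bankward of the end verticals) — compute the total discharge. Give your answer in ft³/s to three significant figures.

181 ft³/s

w_2 = (7.3 − 0.0)/2 = 3.65 ft; q_2 = 2.57 × 0.70 × 3.65 = 6.566 ft³/s
w_3 = (12.0 − 4.6)/2 = 3.7 ft; q_3 = 2.97 × 1.31 × 3.7 = 14.40 ft³/s
w_4 = (17.0 − 7.3)/2 = 4.85 ft; q_4 = 3.81 × 1.58 × 4.85 = 29.20 ft³/s
w_5 = (29.5 − 12.0)/2 = 8.75 ft; q_5 = 4.52 × 1.87 × 8.75 = 73.96 ft³/s
w_6 = (34.2 − 17.0)/2 = 8.6 ft; q_6 = 3.38 × 1.24 × 8.6 = 36.04 ft³/s
w_7 = (43.0 − 29.5)/2 = 6.75 ft; q_7 = 2.70 × 1.13 × 6.75 = 20.59 ft³/s
Stations 1, 8 contribute zero (depth or velocity is 0).
Q = Σ qᵢ = 180.8 ft³/s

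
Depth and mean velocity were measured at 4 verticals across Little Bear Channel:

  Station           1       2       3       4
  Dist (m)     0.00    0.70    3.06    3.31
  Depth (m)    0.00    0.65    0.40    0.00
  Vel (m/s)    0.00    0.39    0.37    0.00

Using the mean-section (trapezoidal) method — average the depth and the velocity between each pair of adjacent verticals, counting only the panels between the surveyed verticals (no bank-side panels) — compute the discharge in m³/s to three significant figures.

0.524 m³/s

Panel 1-2: Δb = 0.7 m, d̄ = (0.00+0.65)/2 = 0.325, v̄ = (0.00+0.39)/2 = 0.195 → q = 0.7×0.325×0.195 = 0.04436 m³/s
Panel 2-3: Δb = 2.36 m, d̄ = (0.65+0.40)/2 = 0.525, v̄ = (0.39+0.37)/2 = 0.38 → q = 2.36×0.525×0.38 = 0.4708 m³/s
Panel 3-4: Δb = 0.25 m, d̄ = (0.40+0.00)/2 = 0.2, v̄ = (0.37+0.00)/2 = 0.185 → q = 0.25×0.2×0.185 = 0.009250 m³/s
Q = Σ q = 0.5244 m³/s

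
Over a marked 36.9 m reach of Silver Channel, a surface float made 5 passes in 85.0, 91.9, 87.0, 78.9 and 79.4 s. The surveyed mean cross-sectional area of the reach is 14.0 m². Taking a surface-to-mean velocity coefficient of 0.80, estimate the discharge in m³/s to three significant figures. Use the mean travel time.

4.89 m³/s

t̄ = (85.0 + 91.9 + 87.0 + 78.9 + 79.4) / 5 = 84.44 s
v_surface = L / t̄ = 36.9 / 84.44 = 0.4370 m/s
v_mean = 0.80 × 0.4370 = 0.3496 m/s
Q = A × v_mean = 14.0 × 0.3496 = 4.894 m³/s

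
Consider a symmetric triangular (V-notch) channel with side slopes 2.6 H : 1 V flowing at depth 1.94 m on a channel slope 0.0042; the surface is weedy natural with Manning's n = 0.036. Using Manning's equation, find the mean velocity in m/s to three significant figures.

1.68 m/s

A = z·y² = 2.6×1.94² = 9.785 m²
P = 2y√(1+z²) = 2×1.94×√(1+2.6²) = 10.81 m
R = A/P = 9.785/10.81 = 0.9053 m
Q = (1/n)·A·R^(2/3)·S^(1/2) = (1/0.036) × 9.785 × 0.9053^(2/3) × 0.0042^(1/2) = 16.49 m³/s
V = Q/A = 16.49/9.785 = 1.685 m/s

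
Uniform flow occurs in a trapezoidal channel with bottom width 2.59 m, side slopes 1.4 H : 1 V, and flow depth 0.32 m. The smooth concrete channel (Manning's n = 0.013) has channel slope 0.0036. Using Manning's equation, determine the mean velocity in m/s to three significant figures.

1.90 m/s

A = (b + z·y)·y = (2.59 + 1.4×0.32)×0.32 = 0.9722 m²
P = b + 2y√(1+z²) = 2.59 + 2×0.32×√(1+1.4²) = 3.691 m
R = A/P = 0.9722/3.691 = 0.2634 m
Q = (1/n)·A·R^(2/3)·S^(1/2) = (1/0.013) × 0.9722 × 0.2634^(2/3) × 0.0036^(1/2) = 1.844 m³/s
V = Q/A = 1.844/0.9722 = 1.896 m/s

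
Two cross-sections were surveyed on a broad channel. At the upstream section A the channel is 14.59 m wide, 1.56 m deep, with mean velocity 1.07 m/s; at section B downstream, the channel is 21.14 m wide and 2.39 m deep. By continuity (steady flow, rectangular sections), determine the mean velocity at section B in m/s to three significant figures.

0.482 m/s

Q = A₁V₁ = (14.59×1.56) × 1.07 = 24.35 m³/s
A₂ = 21.14 × 2.39 = 50.52 m²
V₂ = Q/A₂ = 24.35/50.52 = 0.4820 m/s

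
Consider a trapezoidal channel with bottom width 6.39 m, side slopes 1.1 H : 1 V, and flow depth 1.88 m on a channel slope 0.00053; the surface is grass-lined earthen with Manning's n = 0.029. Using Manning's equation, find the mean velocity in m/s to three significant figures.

0.959 m/s

A = (b + z·y)·y = (6.39 + 1.1×1.88)×1.88 = 15.90 m²
P = b + 2y√(1+z²) = 6.39 + 2×1.88×√(1+1.1²) = 11.98 m
R = A/P = 15.90/11.98 = 1.327 m
Q = (1/n)·A·R^(2/3)·S^(1/2) = (1/0.029) × 15.90 × 1.327^(2/3) × 0.00053^(1/2) = 15.25 m³/s
V = Q/A = 15.25/15.90 = 0.9588 m/s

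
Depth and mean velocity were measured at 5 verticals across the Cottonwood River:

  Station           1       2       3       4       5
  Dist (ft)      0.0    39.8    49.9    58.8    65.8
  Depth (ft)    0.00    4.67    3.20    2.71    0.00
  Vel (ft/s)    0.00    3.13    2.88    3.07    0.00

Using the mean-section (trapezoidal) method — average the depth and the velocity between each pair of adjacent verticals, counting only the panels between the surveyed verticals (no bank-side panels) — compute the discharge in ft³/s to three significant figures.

Panel 1-2: Δb = 39.8 ft, d̄ = (0.00+4.67)/2 = 2.335, v̄ = (0.00+3.13)/2 = 1.565 → q = 39.8×2.335×1.565 = 145.4 ft³/s
Panel 2-3: Δb = 10.1 ft, d̄ = (4.67+3.20)/2 = 3.935, v̄ = (3.13+2.88)/2 = 3.005 → q = 10.1×3.935×3.005 = 119.4 ft³/s
Panel 3-4: Δb = 8.9 ft, d̄ = (3.20+2.71)/2 = 2.955, v̄ = (2.88+3.07)/2 = 2.975 → q = 8.9×2.955×2.975 = 78.24 ft³/s
Panel 4-5: Δb = 7 ft, d̄ = (2.71+0.00)/2 = 1.355, v̄ = (3.07+0.00)/2 = 1.535 → q = 7×1.355×1.535 = 14.56 ft³/s
Q = Σ q = 357.7 ft³/s

358 ft³/s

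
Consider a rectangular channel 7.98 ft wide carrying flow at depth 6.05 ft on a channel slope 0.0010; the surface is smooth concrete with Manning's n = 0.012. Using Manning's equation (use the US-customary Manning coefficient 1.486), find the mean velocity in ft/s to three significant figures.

A = b·y = 7.98 × 6.05 = 48.28 ft²
P = b + 2y = 7.98 + 2×6.05 = 20.08 ft
R = A/P = 48.28/20.08 = 2.404 ft
Q = (1.486/n)·A·R^(2/3)·S^(1/2) = (1.486/0.012) × 48.28 × 2.404^(2/3) × 0.0010^(1/2) = 339.3 ft³/s
V = Q/A = 339.3/48.28 = 7.028 ft/s

7.03 ft/s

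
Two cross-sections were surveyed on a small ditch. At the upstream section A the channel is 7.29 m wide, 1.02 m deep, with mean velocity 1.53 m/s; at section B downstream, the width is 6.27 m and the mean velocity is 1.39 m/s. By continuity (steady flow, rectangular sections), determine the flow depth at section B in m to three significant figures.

Q = A₁V₁ = (7.29×1.02) × 1.53 = 11.38 m³/s
d₂ = Q/(b₂ V₂) = 11.38/(6.27×1.39) = 1.305 m

1.31 m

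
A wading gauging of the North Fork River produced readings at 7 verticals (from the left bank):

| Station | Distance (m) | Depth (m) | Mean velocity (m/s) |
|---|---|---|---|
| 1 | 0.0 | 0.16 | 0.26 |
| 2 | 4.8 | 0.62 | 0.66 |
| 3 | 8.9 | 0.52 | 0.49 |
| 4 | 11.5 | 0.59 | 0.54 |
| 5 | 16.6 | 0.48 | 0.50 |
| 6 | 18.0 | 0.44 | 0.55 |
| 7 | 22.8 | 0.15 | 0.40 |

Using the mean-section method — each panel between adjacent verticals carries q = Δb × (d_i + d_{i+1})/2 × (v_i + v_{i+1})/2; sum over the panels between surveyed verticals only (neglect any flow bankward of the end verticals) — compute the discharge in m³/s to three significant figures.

Panel 1-2: Δb = 4.8 m, d̄ = (0.16+0.62)/2 = 0.39, v̄ = (0.26+0.66)/2 = 0.46 → q = 4.8×0.39×0.46 = 0.8611 m³/s
Panel 2-3: Δb = 4.1 m, d̄ = (0.62+0.52)/2 = 0.57, v̄ = (0.66+0.49)/2 = 0.575 → q = 4.1×0.57×0.575 = 1.344 m³/s
Panel 3-4: Δb = 2.6 m, d̄ = (0.52+0.59)/2 = 0.555, v̄ = (0.49+0.54)/2 = 0.515 → q = 2.6×0.555×0.515 = 0.7431 m³/s
Panel 4-5: Δb = 5.1 m, d̄ = (0.59+0.48)/2 = 0.535, v̄ = (0.54+0.50)/2 = 0.52 → q = 5.1×0.535×0.52 = 1.419 m³/s
Panel 5-6: Δb = 1.4 m, d̄ = (0.48+0.44)/2 = 0.46, v̄ = (0.50+0.55)/2 = 0.525 → q = 1.4×0.46×0.525 = 0.3381 m³/s
Panel 6-7: Δb = 4.8 m, d̄ = (0.44+0.15)/2 = 0.295, v̄ = (0.55+0.40)/2 = 0.475 → q = 4.8×0.295×0.475 = 0.6726 m³/s
Q = Σ q = 5.378 m³/s

5.38 m³/s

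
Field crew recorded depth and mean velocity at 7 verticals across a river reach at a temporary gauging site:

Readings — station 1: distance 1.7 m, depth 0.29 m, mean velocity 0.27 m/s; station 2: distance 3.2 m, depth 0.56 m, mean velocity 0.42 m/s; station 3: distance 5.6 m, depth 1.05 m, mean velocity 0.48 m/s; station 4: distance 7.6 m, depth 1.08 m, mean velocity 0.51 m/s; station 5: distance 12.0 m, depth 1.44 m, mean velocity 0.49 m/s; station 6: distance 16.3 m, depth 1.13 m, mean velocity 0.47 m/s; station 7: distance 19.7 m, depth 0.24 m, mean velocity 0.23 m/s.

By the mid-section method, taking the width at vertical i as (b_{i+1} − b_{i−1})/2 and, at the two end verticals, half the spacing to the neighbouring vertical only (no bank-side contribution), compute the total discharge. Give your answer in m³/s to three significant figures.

w_1 = (3.2 − 1.7)/2 = 0.75 m; q_1 = 0.27 × 0.29 × 0.75 = 0.05873 m³/s
w_2 = (5.6 − 1.7)/2 = 1.95 m; q_2 = 0.42 × 0.56 × 1.95 = 0.4586 m³/s
w_3 = (7.6 − 3.2)/2 = 2.2 m; q_3 = 0.48 × 1.05 × 2.2 = 1.109 m³/s
w_4 = (12.0 − 5.6)/2 = 3.2 m; q_4 = 0.51 × 1.08 × 3.2 = 1.763 m³/s
w_5 = (16.3 − 7.6)/2 = 4.35 m; q_5 = 0.49 × 1.44 × 4.35 = 3.069 m³/s
w_6 = (19.7 − 12.0)/2 = 3.85 m; q_6 = 0.47 × 1.13 × 3.85 = 2.045 m³/s
w_7 = (19.7 − 16.3)/2 = 1.7 m; q_7 = 0.23 × 0.24 × 1.7 = 0.09384 m³/s
Q = Σ qᵢ = 8.597 m³/s

8.60 m³/s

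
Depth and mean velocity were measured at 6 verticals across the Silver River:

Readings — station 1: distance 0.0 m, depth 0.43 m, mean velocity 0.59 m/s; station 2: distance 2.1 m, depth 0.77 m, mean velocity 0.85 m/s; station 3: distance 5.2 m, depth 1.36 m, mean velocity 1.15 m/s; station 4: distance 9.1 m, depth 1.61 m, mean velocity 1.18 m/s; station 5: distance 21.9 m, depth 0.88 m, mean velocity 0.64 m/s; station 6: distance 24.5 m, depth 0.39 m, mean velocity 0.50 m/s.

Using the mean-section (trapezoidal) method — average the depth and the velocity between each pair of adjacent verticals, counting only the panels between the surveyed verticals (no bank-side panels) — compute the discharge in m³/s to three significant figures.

Panel 1-2: Δb = 2.1 m, d̄ = (0.43+0.77)/2 = 0.6, v̄ = (0.59+0.85)/2 = 0.72 → q = 2.1×0.6×0.72 = 0.9072 m³/s
Panel 2-3: Δb = 3.1 m, d̄ = (0.77+1.36)/2 = 1.065, v̄ = (0.85+1.15)/2 = 1 → q = 3.1×1.065×1 = 3.302 m³/s
Panel 3-4: Δb = 3.9 m, d̄ = (1.36+1.61)/2 = 1.485, v̄ = (1.15+1.18)/2 = 1.165 → q = 3.9×1.485×1.165 = 6.747 m³/s
Panel 4-5: Δb = 12.8 m, d̄ = (1.61+0.88)/2 = 1.245, v̄ = (1.18+0.64)/2 = 0.91 → q = 12.8×1.245×0.91 = 14.50 m³/s
Panel 5-6: Δb = 2.6 m, d̄ = (0.88+0.39)/2 = 0.635, v̄ = (0.64+0.50)/2 = 0.57 → q = 2.6×0.635×0.57 = 0.9411 m³/s
Q = Σ q = 26.40 m³/s

26.4 m³/s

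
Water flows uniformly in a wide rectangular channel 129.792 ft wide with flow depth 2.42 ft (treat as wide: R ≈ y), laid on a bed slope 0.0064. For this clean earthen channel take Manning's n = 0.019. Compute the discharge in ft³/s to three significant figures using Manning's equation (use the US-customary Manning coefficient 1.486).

A = b·y = 129.792 × 2.42 = 314.1 ft²
Wide channel: R ≈ y = 2.42 ft
Q = (1.486/n)·A·R^(2/3)·S^(1/2) = (1.486/0.019) × 314.1 × 2.420^(2/3) × 0.0064^(1/2) = 3542 ft³/s

3540 ft³/s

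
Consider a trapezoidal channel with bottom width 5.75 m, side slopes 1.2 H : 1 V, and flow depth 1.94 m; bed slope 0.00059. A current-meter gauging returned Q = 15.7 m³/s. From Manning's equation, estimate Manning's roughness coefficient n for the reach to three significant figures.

0.0293

A = (b + z·y)·y = (5.75 + 1.2×1.94)×1.94 = 15.67 m²
P = b + 2y√(1+z²) = 5.75 + 2×1.94×√(1+1.2²) = 11.81 m
R = A/P = 15.67/11.81 = 1.327 m
n = (1/Q)·A·R^(2/3)·S^(1/2) = (1/15.7) × 15.67 × 1.207 × 0.02429 = 0.02928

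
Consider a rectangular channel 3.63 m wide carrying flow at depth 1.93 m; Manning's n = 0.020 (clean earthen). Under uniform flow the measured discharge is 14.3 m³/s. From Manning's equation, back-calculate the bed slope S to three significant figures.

A = b·y = 3.63 × 1.93 = 7.006 m²
P = b + 2y = 3.63 + 2×1.93 = 7.490 m
R = A/P = 7.006/7.490 = 0.9354 m
S = (Q·n / (1·A·R^(2/3)))² = (14.3×0.020 / (1×7.006×0.9564))² = 0.001822

0.00182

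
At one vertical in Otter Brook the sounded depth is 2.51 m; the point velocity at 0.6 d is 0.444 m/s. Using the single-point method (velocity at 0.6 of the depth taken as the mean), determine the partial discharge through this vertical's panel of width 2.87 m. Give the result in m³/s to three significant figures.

3.20 m³/s

v̄ = v₀.₆ = 0.444 m/s
q = v̄ × d × w = 0.4440 × 2.51 × 2.87 = 3.198 m³/s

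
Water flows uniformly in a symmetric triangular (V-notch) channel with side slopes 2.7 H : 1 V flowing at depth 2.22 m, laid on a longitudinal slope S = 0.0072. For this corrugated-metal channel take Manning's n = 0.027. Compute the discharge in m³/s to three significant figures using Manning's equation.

A = z·y² = 2.7×2.22² = 13.31 m²
P = 2y√(1+z²) = 2×2.22×√(1+2.7²) = 12.78 m
R = A/P = 13.31/12.78 = 1.041 m
Q = (1/n)·A·R^(2/3)·S^(1/2) = (1/0.027) × 13.31 × 1.041^(2/3) × 0.0072^(1/2) = 42.95 m³/s

43.0 m³/s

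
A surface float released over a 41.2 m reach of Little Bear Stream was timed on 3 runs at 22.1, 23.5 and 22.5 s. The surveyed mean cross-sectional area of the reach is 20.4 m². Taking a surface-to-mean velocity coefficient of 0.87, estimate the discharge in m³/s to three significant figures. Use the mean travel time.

32.2 m³/s

t̄ = (22.1 + 23.5 + 22.5) / 3 = 22.7 s
v_surface = L / t̄ = 41.2 / 22.7 = 1.815 m/s
v_mean = 0.87 × 1.815 = 1.579 m/s
Q = A × v_mean = 20.4 × 1.579 = 32.21 m³/s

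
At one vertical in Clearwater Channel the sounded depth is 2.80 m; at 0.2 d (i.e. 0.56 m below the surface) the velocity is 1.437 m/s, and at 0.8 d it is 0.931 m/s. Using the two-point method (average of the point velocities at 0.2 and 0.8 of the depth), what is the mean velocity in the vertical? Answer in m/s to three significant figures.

v̄ = (1.437 + 0.931) / 2 = 1.184 m/s

1.18 m/s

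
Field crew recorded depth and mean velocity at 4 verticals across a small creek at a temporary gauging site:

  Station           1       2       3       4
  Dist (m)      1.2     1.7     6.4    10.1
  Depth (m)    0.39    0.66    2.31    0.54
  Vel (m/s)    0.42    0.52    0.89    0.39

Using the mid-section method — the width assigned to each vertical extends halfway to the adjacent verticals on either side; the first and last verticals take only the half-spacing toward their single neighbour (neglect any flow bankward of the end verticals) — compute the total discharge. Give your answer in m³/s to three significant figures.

w_1 = (1.7 − 1.2)/2 = 0.25 m; q_1 = 0.42 × 0.39 × 0.25 = 0.04095 m³/s
w_2 = (6.4 − 1.2)/2 = 2.6 m; q_2 = 0.52 × 0.66 × 2.6 = 0.8923 m³/s
w_3 = (10.1 − 1.7)/2 = 4.2 m; q_3 = 0.89 × 2.31 × 4.2 = 8.635 m³/s
w_4 = (10.1 − 6.4)/2 = 1.85 m; q_4 = 0.39 × 0.54 × 1.85 = 0.3896 m³/s
Q = Σ qᵢ = 9.958 m³/s

9.96 m³/s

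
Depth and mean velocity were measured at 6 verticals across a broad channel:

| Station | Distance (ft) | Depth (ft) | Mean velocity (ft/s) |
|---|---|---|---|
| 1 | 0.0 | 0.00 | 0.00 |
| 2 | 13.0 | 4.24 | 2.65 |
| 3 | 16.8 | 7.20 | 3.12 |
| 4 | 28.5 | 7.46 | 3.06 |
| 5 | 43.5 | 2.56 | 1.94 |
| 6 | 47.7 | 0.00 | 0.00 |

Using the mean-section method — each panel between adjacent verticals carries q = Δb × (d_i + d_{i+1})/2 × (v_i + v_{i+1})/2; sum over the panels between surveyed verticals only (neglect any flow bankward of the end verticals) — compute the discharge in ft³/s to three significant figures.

Panel 1-2: Δb = 13 ft, d̄ = (0.00+4.24)/2 = 2.12, v̄ = (0.00+2.65)/2 = 1.325 → q = 13×2.12×1.325 = 36.52 ft³/s
Panel 2-3: Δb = 3.8 ft, d̄ = (4.24+7.20)/2 = 5.72, v̄ = (2.65+3.12)/2 = 2.885 → q = 3.8×5.72×2.885 = 62.71 ft³/s
Panel 3-4: Δb = 11.7 ft, d̄ = (7.20+7.46)/2 = 7.33, v̄ = (3.12+3.06)/2 = 3.09 → q = 11.7×7.33×3.09 = 265.0 ft³/s
Panel 4-5: Δb = 15 ft, d̄ = (7.46+2.56)/2 = 5.01, v̄ = (3.06+1.94)/2 = 2.5 → q = 15×5.01×2.5 = 187.9 ft³/s
Panel 5-6: Δb = 4.2 ft, d̄ = (2.56+0.00)/2 = 1.28, v̄ = (1.94+0.00)/2 = 0.97 → q = 4.2×1.28×0.97 = 5.215 ft³/s
Q = Σ q = 557.3 ft³/s

557 ft³/s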